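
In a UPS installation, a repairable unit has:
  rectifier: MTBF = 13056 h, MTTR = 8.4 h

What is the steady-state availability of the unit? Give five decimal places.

A(rectifier) = MTBF/(MTBF+MTTR) = 13056/(13056+8.4) = 0.99936

0.99936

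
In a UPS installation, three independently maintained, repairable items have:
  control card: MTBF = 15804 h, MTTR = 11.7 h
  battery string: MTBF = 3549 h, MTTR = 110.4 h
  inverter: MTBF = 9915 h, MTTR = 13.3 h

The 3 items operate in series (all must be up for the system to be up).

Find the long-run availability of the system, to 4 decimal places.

0.9678

A(control card) = MTBF/(MTBF+MTTR) = 15804/(15804+11.7) = 0.999260
A(battery string) = MTBF/(MTBF+MTTR) = 3549/(3549+110.4) = 0.969831
A(inverter) = MTBF/(MTBF+MTTR) = 9915/(9915+13.3) = 0.998660
Series availability: 0.999260 × 0.969831 × 0.998660 = 0.9678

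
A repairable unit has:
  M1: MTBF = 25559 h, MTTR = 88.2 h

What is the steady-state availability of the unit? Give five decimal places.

A(M1) = MTBF/(MTBF+MTTR) = 25559/(25559+88.2) = 0.99656

0.99656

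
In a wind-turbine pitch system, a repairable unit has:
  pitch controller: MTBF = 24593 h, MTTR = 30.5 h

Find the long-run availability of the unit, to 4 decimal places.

A(pitch controller) = MTBF/(MTBF+MTTR) = 24593/(24593+30.5) = 0.9988

0.9988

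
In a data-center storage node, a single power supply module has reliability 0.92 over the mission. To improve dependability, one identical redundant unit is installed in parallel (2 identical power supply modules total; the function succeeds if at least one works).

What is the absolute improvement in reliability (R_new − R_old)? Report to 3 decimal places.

R_before = 0.92
R_after = 1 − (1 − 0.92)^2 = 0.994
ΔR = 0.994 − 0.92 = 0.074

0.074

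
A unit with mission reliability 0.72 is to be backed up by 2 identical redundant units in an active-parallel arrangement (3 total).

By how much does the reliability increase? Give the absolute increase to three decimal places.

R_before = 0.72
R_after = 1 − (1 − 0.72)^3 = 0.978
ΔR = 0.978 − 0.72 = 0.258

0.258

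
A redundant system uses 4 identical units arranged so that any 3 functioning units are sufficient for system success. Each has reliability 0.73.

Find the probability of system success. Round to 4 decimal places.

0.7041

R = Σ_{i=3}^{4} C(4,i) p^i (1−p)^{4−i} with p = 0.73
C(4,3)·0.73^3·0.27^1 = 0.420138
C(4,4)·0.73^4·0.27^0 = 0.283982
Sum = 0.7041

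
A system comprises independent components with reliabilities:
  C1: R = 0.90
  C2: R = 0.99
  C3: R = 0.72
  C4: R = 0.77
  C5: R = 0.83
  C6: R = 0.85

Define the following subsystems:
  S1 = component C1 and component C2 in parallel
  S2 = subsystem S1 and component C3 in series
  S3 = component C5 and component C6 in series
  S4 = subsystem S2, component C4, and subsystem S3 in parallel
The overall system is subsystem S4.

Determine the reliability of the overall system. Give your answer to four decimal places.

0.9810

Parallel (C1 and C2): 1 − (1 − 0.900000)(1 − 0.990000) = 0.999000
Series ([0.999000] and C3): 0.999000 × 0.720000 = 0.719280
Series (C5 and C6): 0.830000 × 0.850000 = 0.705500
Parallel ([0.719280], C4, and [0.705500]): 1 − (1 − 0.719280)(1 − 0.770000)(1 − 0.705500) = 0.9810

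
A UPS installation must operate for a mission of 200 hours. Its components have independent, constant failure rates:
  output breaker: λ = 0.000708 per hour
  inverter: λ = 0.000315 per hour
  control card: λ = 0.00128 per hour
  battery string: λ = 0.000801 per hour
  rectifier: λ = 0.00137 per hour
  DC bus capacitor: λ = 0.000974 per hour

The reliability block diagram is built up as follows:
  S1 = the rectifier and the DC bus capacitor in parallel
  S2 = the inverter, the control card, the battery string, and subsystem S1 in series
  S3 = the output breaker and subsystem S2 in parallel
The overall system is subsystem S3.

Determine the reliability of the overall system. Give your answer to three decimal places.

0.946

R(output breaker) = exp(−0.000708 × 200) = 0.86797
R(inverter) = exp(−0.000315 × 200) = 0.93894
R(control card) = exp(−0.00128 × 200) = 0.77414
R(battery string) = exp(−0.000801 × 200) = 0.85197
R(rectifier) = exp(−0.00137 × 200) = 0.76033
R(DC bus capacitor) = exp(−0.000974 × 200) = 0.82300
Parallel (rectifier and DC bus capacitor): 1 − (1 − 0.76033)(1 − 0.82300) = 0.95758
Series (inverter, control card, battery string, and [0.95758]): 0.93894 × 0.77414 × 0.85197 × 0.95758 = 0.59300
Parallel (output breaker and [0.59300]): 1 − (1 − 0.86797)(1 − 0.59300) = 0.946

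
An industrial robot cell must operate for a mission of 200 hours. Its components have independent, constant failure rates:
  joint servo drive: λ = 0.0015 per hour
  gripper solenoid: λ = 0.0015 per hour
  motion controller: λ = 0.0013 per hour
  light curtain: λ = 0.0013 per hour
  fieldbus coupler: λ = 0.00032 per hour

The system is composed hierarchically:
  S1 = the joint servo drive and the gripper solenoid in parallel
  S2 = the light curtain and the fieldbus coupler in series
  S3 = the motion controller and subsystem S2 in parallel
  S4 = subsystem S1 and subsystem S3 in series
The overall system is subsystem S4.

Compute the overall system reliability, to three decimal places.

0.874

R(joint servo drive) = exp(−0.0015 × 200) = 0.74082
R(gripper solenoid) = exp(−0.0015 × 200) = 0.74082
R(motion controller) = exp(−0.0013 × 200) = 0.77105
R(light curtain) = exp(−0.0013 × 200) = 0.77105
R(fieldbus coupler) = exp(−0.00032 × 200) = 0.93800
Parallel (joint servo drive and gripper solenoid): 1 − (1 − 0.74082)(1 − 0.74082) = 0.93283
Series (light curtain and fieldbus coupler): 0.77105 × 0.93800 = 0.72324
Parallel (motion controller and [0.72324]): 1 − (1 − 0.77105)(1 − 0.72324) = 0.93664
Series ([0.93283] and [0.93664]): 0.93283 × 0.93664 = 0.874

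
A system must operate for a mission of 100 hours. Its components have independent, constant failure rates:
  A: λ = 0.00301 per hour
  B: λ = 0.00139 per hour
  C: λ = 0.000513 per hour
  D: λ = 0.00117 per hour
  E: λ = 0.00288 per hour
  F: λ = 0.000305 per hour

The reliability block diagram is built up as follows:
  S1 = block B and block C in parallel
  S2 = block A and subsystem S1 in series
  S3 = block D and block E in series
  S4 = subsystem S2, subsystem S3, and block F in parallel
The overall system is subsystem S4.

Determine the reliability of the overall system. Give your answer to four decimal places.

0.9974

R(A) = exp(−0.00301 × 100) = 0.740078
R(B) = exp(−0.00139 × 100) = 0.870228
R(C) = exp(−0.000513 × 100) = 0.949994
R(D) = exp(−0.00117 × 100) = 0.889585
R(E) = exp(−0.00288 × 100) = 0.749762
R(F) = exp(−0.000305 × 100) = 0.969960
Parallel (B and C): 1 − (1 − 0.870228)(1 − 0.949994) = 0.993511
Series (A and [0.993511]): 0.740078 × 0.993511 = 0.735276
Series (D and E): 0.889585 × 0.749762 = 0.666977
Parallel ([0.735276], [0.666977], and F): 1 − (1 − 0.735276)(1 − 0.666977)(1 − 0.969960) = 0.9974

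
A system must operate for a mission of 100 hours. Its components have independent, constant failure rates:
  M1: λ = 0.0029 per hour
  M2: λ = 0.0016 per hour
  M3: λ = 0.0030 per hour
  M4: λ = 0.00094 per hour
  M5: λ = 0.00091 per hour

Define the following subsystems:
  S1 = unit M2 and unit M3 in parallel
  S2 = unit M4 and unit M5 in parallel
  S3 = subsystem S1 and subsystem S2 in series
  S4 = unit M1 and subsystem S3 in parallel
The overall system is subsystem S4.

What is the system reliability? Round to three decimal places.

0.988

R(M1) = exp(−0.0029 × 100) = 0.74826
R(M2) = exp(−0.0016 × 100) = 0.85214
R(M3) = exp(−0.0030 × 100) = 0.74082
R(M4) = exp(−0.00094 × 100) = 0.91028
R(M5) = exp(−0.00091 × 100) = 0.91302
Parallel (M2 and M3): 1 − (1 − 0.85214)(1 − 0.74082) = 0.96168
Parallel (M4 and M5): 1 − (1 − 0.91028)(1 − 0.91302) = 0.99220
Series ([0.96168] and [0.99220]): 0.96168 × 0.99220 = 0.95418
Parallel (M1 and [0.95418]): 1 − (1 − 0.74826)(1 − 0.95418) = 0.988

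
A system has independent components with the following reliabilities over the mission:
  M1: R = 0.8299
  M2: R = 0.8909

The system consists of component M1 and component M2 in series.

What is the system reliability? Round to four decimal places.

Series (M1 and M2): 0.829900 × 0.890900 = 0.7394

0.7394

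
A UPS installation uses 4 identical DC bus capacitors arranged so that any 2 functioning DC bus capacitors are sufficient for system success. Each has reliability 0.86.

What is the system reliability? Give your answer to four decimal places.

R = Σ_{i=2}^{4} C(4,i) p^i (1−p)^{4−i} with p = 0.86
C(4,2)·0.86^2·0.14^2 = 0.086977
C(4,3)·0.86^3·0.14^1 = 0.356191
C(4,4)·0.86^4·0.14^0 = 0.547008
Sum = 0.9902

0.9902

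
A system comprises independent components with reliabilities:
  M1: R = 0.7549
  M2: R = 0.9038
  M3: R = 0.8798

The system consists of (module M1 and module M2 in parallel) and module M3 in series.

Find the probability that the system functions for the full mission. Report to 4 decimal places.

0.8591

Parallel (M1 and M2): 1 − (1 − 0.754900)(1 − 0.903800) = 0.976421
Series ([0.976421] and M3): 0.976421 × 0.879800 = 0.8591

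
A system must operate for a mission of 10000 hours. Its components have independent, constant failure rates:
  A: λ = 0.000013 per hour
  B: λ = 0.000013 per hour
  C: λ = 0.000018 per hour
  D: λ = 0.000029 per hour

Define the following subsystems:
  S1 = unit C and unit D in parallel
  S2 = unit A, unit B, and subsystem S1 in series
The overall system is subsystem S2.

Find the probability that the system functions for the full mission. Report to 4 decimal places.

0.7391

R(A) = exp(−0.000013 × 10000) = 0.878095
R(B) = exp(−0.000013 × 10000) = 0.878095
R(C) = exp(−0.000018 × 10000) = 0.835270
R(D) = exp(−0.000029 × 10000) = 0.748264
Parallel (C and D): 1 − (1 − 0.835270)(1 − 0.748264) = 0.958532
Series (A, B, and [0.958532]): 0.878095 × 0.878095 × 0.958532 = 0.7391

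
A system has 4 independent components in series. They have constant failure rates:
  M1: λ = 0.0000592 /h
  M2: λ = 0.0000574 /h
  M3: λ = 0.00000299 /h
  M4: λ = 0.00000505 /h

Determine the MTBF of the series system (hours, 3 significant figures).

Series of exponential components: λ_sys = Σ λ_i
λ_sys = 0.0000592 + 0.0000574 + 0.00000299 + 0.00000505 = 1.2464e-04 /h
MTBF = 1 / λ_sys = 8020 h

8020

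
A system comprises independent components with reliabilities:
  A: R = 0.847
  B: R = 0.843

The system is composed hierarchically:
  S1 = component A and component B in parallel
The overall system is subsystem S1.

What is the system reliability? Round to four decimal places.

0.9760

Parallel (A and B): 1 − (1 − 0.847000)(1 − 0.843000) = 0.9760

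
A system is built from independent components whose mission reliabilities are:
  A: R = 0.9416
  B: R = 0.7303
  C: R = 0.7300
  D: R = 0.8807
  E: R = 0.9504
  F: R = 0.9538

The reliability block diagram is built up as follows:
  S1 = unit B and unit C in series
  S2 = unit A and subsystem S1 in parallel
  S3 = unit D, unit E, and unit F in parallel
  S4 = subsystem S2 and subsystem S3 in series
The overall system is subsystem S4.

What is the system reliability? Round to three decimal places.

0.972

Series (B and C): 0.73030 × 0.73000 = 0.53312
Parallel (A and [0.53312]): 1 − (1 − 0.94160)(1 − 0.53312) = 0.97273
Parallel (D, E, and F): 1 − (1 − 0.88070)(1 − 0.95040)(1 − 0.95380) = 0.99973
Series ([0.97273] and [0.99973]): 0.97273 × 0.99973 = 0.972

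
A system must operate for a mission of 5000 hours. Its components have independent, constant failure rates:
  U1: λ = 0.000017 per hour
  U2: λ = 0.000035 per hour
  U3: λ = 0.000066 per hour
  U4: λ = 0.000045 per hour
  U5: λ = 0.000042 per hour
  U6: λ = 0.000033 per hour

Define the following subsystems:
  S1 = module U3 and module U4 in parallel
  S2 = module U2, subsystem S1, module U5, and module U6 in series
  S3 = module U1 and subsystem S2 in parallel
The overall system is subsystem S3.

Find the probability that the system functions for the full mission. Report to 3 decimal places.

R(U1) = exp(−0.000017 × 5000) = 0.91851
R(U2) = exp(−0.000035 × 5000) = 0.83946
R(U3) = exp(−0.000066 × 5000) = 0.71892
R(U4) = exp(−0.000045 × 5000) = 0.79852
R(U5) = exp(−0.000042 × 5000) = 0.81058
R(U6) = exp(−0.000033 × 5000) = 0.84789
Parallel (U3 and U4): 1 − (1 − 0.71892)(1 − 0.79852) = 0.94337
Series (U2, [0.94337], U5, and U6): 0.83946 × 0.94337 × 0.81058 × 0.84789 = 0.54427
Parallel (U1 and [0.54427]): 1 − (1 − 0.91851)(1 − 0.54427) = 0.963

0.963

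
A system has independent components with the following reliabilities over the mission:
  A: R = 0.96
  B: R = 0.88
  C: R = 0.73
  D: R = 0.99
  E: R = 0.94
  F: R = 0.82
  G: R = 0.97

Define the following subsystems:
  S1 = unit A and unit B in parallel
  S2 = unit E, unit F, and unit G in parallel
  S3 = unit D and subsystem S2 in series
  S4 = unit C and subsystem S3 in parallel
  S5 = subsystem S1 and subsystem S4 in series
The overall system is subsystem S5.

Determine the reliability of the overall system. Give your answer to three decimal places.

Parallel (A and B): 1 − (1 − 0.96000)(1 − 0.88000) = 0.99520
Parallel (E, F, and G): 1 − (1 − 0.94000)(1 − 0.82000)(1 − 0.97000) = 0.99968
Series (D and [0.99968]): 0.99000 × 0.99968 = 0.98968
Parallel (C and [0.98968]): 1 − (1 − 0.73000)(1 − 0.98968) = 0.99721
Series ([0.99520] and [0.99721]): 0.99520 × 0.99721 = 0.992

0.992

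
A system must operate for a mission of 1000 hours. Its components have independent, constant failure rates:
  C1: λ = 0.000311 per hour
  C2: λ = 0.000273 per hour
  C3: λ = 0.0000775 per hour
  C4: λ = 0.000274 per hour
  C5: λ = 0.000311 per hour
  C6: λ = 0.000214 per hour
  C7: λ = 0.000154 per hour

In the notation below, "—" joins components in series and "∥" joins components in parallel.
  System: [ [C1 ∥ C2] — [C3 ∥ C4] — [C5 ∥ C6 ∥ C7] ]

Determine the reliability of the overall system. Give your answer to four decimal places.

0.9127

R(C1) = exp(−0.000311 × 1000) = 0.732714
R(C2) = exp(−0.000273 × 1000) = 0.761093
R(C3) = exp(−0.0000775 × 1000) = 0.925427
R(C4) = exp(−0.000274 × 1000) = 0.760332
R(C5) = exp(−0.000311 × 1000) = 0.732714
R(C6) = exp(−0.000214 × 1000) = 0.807348
R(C7) = exp(−0.000154 × 1000) = 0.857272
Parallel (C1 and C2): 1 − (1 − 0.732714)(1 − 0.761093) = 0.936144
Parallel (C3 and C4): 1 − (1 − 0.925427)(1 − 0.760332) = 0.982127
Parallel (C5, C6, and C7): 1 − (1 − 0.732714)(1 − 0.807348)(1 − 0.857272) = 0.992650
Series ([0.936144], [0.982127], and [0.992650]): 0.936144 × 0.982127 × 0.992650 = 0.9127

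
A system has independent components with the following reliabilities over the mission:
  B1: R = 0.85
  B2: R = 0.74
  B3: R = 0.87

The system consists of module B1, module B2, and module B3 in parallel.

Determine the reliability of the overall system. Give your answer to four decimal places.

0.9949

Parallel (B1, B2, and B3): 1 − (1 − 0.850000)(1 − 0.740000)(1 − 0.870000) = 0.9949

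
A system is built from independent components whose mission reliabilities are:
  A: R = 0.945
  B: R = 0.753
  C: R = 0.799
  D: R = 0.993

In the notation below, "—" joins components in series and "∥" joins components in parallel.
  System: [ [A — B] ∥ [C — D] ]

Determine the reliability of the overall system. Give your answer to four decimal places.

0.9404

Series (A and B): 0.945000 × 0.753000 = 0.711585
Series (C and D): 0.799000 × 0.993000 = 0.793407
Parallel ([0.711585] and [0.793407]): 1 − (1 − 0.711585)(1 − 0.793407) = 0.9404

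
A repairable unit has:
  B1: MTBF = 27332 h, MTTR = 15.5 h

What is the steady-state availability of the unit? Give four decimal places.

0.9994

A(B1) = MTBF/(MTBF+MTTR) = 27332/(27332+15.5) = 0.9994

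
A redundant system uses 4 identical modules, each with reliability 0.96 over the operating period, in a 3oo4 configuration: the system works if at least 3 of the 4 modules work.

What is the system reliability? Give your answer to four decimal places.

0.9909

R = Σ_{i=3}^{4} C(4,i) p^i (1−p)^{4−i} with p = 0.96
C(4,3)·0.96^3·0.04^1 = 0.141558
C(4,4)·0.96^4·0.04^0 = 0.849347
Sum = 0.9909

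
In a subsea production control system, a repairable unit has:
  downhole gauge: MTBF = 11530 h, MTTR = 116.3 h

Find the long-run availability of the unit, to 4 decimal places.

0.9900

A(downhole gauge) = MTBF/(MTBF+MTTR) = 11530/(11530+116.3) = 0.9900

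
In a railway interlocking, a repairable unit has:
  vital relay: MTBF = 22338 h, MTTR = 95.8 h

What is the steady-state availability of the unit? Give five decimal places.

0.99573

A(vital relay) = MTBF/(MTBF+MTTR) = 22338/(22338+95.8) = 0.99573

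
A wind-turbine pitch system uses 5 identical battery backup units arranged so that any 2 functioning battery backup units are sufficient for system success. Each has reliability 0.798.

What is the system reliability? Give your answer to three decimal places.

R = Σ_{i=2}^{5} C(5,i) p^i (1−p)^{5−i} with p = 0.798
C(5,2)·0.798^2·0.202^3 = 0.05249
C(5,3)·0.798^3·0.202^2 = 0.20735
C(5,4)·0.798^4·0.202^1 = 0.40957
C(5,5)·0.798^5·0.202^0 = 0.32360
Sum = 0.993

0.993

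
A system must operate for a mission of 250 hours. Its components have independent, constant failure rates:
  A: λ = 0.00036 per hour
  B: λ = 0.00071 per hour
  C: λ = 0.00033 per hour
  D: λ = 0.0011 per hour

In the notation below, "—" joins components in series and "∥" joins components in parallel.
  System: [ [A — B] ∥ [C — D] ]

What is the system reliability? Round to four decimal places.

0.9295

R(A) = exp(−0.00036 × 250) = 0.913931
R(B) = exp(−0.00071 × 250) = 0.837361
R(C) = exp(−0.00033 × 250) = 0.920811
R(D) = exp(−0.0011 × 250) = 0.759572
Series (A and B): 0.913931 × 0.837361 = 0.765290
Series (C and D): 0.920811 × 0.759572 = 0.699422
Parallel ([0.765290] and [0.699422]): 1 − (1 − 0.765290)(1 − 0.699422) = 0.9295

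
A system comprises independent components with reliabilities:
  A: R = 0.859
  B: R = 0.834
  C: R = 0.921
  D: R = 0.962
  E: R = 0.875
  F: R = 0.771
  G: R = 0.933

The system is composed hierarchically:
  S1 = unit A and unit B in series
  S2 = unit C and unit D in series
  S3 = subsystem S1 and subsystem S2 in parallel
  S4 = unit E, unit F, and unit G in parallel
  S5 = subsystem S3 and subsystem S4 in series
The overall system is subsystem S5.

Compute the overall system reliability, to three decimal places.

0.966

Series (A and B): 0.85900 × 0.83400 = 0.71641
Series (C and D): 0.92100 × 0.96200 = 0.88600
Parallel ([0.71641] and [0.88600]): 1 − (1 − 0.71641)(1 − 0.88600) = 0.96767
Parallel (E, F, and G): 1 − (1 − 0.87500)(1 − 0.77100)(1 − 0.93300) = 0.99808
Series ([0.96767] and [0.99808]): 0.96767 × 0.99808 = 0.966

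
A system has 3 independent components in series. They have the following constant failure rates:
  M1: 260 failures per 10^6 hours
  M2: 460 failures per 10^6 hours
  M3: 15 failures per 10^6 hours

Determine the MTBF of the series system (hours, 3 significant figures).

Series of exponential components: λ_sys = Σ λ_i
λ_sys = 0.00026 + 0.00046 + 0.000015 = 7.3500e-04 /h
MTBF = 1 / λ_sys = 1360 h

1360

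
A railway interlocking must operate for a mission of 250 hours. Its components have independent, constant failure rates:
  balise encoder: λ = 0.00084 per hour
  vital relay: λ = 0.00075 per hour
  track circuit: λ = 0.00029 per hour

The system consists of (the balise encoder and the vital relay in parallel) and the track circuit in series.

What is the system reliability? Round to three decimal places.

R(balise encoder) = exp(−0.00084 × 250) = 0.81058
R(vital relay) = exp(−0.00075 × 250) = 0.82903
R(track circuit) = exp(−0.00029 × 250) = 0.93007
Parallel (balise encoder and vital relay): 1 − (1 − 0.81058)(1 − 0.82903) = 0.96761
Series ([0.96761] and track circuit): 0.96761 × 0.93007 = 0.900

0.900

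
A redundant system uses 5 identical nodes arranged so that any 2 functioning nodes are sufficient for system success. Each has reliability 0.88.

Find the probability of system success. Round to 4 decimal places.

0.9991

R = Σ_{i=2}^{5} C(5,i) p^i (1−p)^{5−i} with p = 0.88
C(5,2)·0.88^2·0.12^3 = 0.013382
C(5,3)·0.88^3·0.12^2 = 0.098132
C(5,4)·0.88^4·0.12^1 = 0.359817
C(5,5)·0.88^5·0.12^0 = 0.527732
Sum = 0.9991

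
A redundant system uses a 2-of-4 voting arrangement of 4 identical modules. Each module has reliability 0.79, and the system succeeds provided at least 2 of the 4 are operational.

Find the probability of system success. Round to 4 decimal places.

0.9688

R = Σ_{i=2}^{4} C(4,i) p^i (1−p)^{4−i} with p = 0.79
C(4,2)·0.79^2·0.21^2 = 0.165137
C(4,3)·0.79^3·0.21^1 = 0.414153
C(4,4)·0.79^4·0.21^0 = 0.389501
Sum = 0.9688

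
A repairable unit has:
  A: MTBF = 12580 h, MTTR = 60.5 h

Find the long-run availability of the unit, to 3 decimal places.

A(A) = MTBF/(MTBF+MTTR) = 12580/(12580+60.5) = 0.995

0.995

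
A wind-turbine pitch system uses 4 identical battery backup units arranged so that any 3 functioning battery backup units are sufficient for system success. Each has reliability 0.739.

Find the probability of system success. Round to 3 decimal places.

0.720

R = Σ_{i=3}^{4} C(4,i) p^i (1−p)^{4−i} with p = 0.739
C(4,3)·0.739^3·0.261^1 = 0.42134
C(4,4)·0.739^4·0.261^0 = 0.29825
Sum = 0.720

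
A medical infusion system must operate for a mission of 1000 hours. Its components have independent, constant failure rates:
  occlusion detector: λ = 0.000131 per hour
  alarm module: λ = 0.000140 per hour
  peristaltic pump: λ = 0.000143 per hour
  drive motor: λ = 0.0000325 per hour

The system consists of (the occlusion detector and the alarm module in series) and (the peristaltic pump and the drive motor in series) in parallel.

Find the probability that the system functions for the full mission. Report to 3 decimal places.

0.962

R(occlusion detector) = exp(−0.000131 × 1000) = 0.87722
R(alarm module) = exp(−0.000140 × 1000) = 0.86936
R(peristaltic pump) = exp(−0.000143 × 1000) = 0.86675
R(drive motor) = exp(−0.0000325 × 1000) = 0.96802
Series (occlusion detector and alarm module): 0.87722 × 0.86936 = 0.76262
Series (peristaltic pump and drive motor): 0.86675 × 0.96802 = 0.83903
Parallel ([0.76262] and [0.83903]): 1 − (1 − 0.76262)(1 − 0.83903) = 0.962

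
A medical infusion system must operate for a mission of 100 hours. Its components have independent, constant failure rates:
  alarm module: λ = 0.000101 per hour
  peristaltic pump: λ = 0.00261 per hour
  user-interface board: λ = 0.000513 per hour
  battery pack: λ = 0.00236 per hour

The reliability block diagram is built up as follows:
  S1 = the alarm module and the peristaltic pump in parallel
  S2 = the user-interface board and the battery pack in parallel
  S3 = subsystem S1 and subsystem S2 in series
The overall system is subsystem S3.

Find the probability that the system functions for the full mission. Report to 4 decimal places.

R(alarm module) = exp(−0.000101 × 100) = 0.989951
R(peristaltic pump) = exp(−0.00261 × 100) = 0.770281
R(user-interface board) = exp(−0.000513 × 100) = 0.949994
R(battery pack) = exp(−0.00236 × 100) = 0.789781
Parallel (alarm module and peristaltic pump): 1 − (1 − 0.989951)(1 − 0.770281) = 0.997692
Parallel (user-interface board and battery pack): 1 − (1 − 0.949994)(1 − 0.789781) = 0.989488
Series ([0.997692] and [0.989488]): 0.997692 × 0.989488 = 0.9872

0.9872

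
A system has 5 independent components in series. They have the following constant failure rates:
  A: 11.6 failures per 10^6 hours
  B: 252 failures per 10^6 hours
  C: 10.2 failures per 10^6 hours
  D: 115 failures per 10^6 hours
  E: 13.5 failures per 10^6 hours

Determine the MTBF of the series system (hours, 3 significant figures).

2490

Series of exponential components: λ_sys = Σ λ_i
λ_sys = 0.0000116 + 0.000252 + 0.0000102 + 0.000115 + 0.0000135 = 4.0230e-04 /h
MTBF = 1 / λ_sys = 2490 h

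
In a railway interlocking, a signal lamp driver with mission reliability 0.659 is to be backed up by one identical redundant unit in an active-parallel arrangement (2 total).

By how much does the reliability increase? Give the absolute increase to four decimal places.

R_before = 0.659
R_after = 1 − (1 − 0.659)^2 = 0.8837
ΔR = 0.8837 − 0.659 = 0.2247

0.2247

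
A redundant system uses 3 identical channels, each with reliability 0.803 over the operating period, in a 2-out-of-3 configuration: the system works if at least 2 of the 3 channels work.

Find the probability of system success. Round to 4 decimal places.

R = Σ_{i=2}^{3} C(3,i) p^i (1−p)^{3−i} with p = 0.803
C(3,2)·0.803^2·0.197^1 = 0.381082
C(3,3)·0.803^3·0.197^0 = 0.517782
Sum = 0.8989

0.8989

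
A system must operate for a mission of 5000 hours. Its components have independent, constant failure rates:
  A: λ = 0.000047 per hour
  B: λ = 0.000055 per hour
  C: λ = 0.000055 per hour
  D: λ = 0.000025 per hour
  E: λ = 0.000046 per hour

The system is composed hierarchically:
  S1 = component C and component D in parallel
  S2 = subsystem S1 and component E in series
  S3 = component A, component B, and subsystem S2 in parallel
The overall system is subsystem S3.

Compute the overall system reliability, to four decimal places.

0.9885

R(A) = exp(−0.000047 × 5000) = 0.790571
R(B) = exp(−0.000055 × 5000) = 0.759572
R(C) = exp(−0.000055 × 5000) = 0.759572
R(D) = exp(−0.000025 × 5000) = 0.882497
R(E) = exp(−0.000046 × 5000) = 0.794534
Parallel (C and D): 1 − (1 − 0.759572)(1 − 0.882497) = 0.971749
Series ([0.971749] and E): 0.971749 × 0.794534 = 0.772088
Parallel (A, B, and [0.772088]): 1 − (1 − 0.790571)(1 − 0.759572)(1 − 0.772088) = 0.9885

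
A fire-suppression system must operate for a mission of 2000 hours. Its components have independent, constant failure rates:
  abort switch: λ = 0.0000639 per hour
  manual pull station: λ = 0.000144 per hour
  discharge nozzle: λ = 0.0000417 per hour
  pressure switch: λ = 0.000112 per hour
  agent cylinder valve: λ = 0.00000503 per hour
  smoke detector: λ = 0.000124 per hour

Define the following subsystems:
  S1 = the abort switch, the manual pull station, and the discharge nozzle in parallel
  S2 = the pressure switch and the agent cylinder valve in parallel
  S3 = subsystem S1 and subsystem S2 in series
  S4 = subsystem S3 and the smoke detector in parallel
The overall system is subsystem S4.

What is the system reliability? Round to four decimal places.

R(abort switch) = exp(−0.0000639 × 2000) = 0.880029
R(manual pull station) = exp(−0.000144 × 2000) = 0.749762
R(discharge nozzle) = exp(−0.0000417 × 2000) = 0.919983
R(pressure switch) = exp(−0.000112 × 2000) = 0.799315
R(agent cylinder valve) = exp(−0.00000503 × 2000) = 0.989990
R(smoke detector) = exp(−0.000124 × 2000) = 0.780360
Parallel (abort switch, manual pull station, and discharge nozzle): 1 − (1 − 0.880029)(1 − 0.749762)(1 − 0.919983) = 0.997598
Parallel (pressure switch and agent cylinder valve): 1 − (1 − 0.799315)(1 − 0.989990) = 0.997991
Series ([0.997598] and [0.997991]): 0.997598 × 0.997991 = 0.995594
Parallel ([0.995594] and smoke detector): 1 − (1 − 0.995594)(1 − 0.780360) = 0.9990

0.9990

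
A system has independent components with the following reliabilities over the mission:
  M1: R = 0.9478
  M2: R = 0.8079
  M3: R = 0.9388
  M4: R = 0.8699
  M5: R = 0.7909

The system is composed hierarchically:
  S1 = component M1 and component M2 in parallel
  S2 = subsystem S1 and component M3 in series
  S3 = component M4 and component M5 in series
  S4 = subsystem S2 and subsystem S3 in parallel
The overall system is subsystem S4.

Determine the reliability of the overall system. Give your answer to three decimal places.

Parallel (M1 and M2): 1 − (1 − 0.94780)(1 − 0.80790) = 0.98997
Series ([0.98997] and M3): 0.98997 × 0.93880 = 0.92938
Series (M4 and M5): 0.86990 × 0.79090 = 0.68800
Parallel ([0.92938] and [0.68800]): 1 − (1 − 0.92938)(1 − 0.68800) = 0.978

0.978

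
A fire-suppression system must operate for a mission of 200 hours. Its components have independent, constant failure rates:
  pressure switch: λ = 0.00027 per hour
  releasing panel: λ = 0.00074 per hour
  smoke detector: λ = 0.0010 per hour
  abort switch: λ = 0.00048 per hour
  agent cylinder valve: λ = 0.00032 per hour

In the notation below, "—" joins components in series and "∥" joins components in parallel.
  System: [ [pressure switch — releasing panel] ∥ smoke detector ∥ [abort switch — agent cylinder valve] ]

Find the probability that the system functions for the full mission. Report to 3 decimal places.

R(pressure switch) = exp(−0.00027 × 200) = 0.94743
R(releasing panel) = exp(−0.00074 × 200) = 0.86243
R(smoke detector) = exp(−0.0010 × 200) = 0.81873
R(abort switch) = exp(−0.00048 × 200) = 0.90846
R(agent cylinder valve) = exp(−0.00032 × 200) = 0.93800
Series (pressure switch and releasing panel): 0.94743 × 0.86243 = 0.81709
Series (abort switch and agent cylinder valve): 0.90846 × 0.93800 = 0.85214
Parallel ([0.81709], smoke detector, and [0.85214]): 1 − (1 − 0.81709)(1 − 0.81873)(1 − 0.85214) = 0.995

0.995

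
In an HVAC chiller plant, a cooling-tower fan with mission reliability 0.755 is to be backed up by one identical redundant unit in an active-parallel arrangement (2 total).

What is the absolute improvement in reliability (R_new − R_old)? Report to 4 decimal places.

R_before = 0.755
R_after = 1 − (1 − 0.755)^2 = 0.9400
ΔR = 0.9400 − 0.755 = 0.1850

0.1850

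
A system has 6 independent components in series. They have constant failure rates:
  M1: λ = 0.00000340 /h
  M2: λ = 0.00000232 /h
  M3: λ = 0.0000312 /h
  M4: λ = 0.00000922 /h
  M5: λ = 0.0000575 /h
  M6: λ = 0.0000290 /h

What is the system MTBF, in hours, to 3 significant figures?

7540

Series of exponential components: λ_sys = Σ λ_i
λ_sys = 0.00000340 + 0.00000232 + 0.0000312 + 0.00000922 + 0.0000575 + 0.0000290 = 1.3264e-04 /h
MTBF = 1 / λ_sys = 7540 h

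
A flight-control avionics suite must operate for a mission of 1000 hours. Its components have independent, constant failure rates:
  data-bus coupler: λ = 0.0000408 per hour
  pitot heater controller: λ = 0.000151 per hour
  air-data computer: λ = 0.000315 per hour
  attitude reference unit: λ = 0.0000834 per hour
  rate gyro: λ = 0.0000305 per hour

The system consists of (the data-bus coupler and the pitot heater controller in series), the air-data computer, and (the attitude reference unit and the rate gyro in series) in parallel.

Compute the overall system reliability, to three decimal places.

0.995

R(data-bus coupler) = exp(−0.0000408 × 1000) = 0.96002
R(pitot heater controller) = exp(−0.000151 × 1000) = 0.85985
R(air-data computer) = exp(−0.000315 × 1000) = 0.72979
R(attitude reference unit) = exp(−0.0000834 × 1000) = 0.91998
R(rate gyro) = exp(−0.0000305 × 1000) = 0.96996
Series (data-bus coupler and pitot heater controller): 0.96002 × 0.85985 = 0.82547
Series (attitude reference unit and rate gyro): 0.91998 × 0.96996 = 0.89234
Parallel ([0.82547], air-data computer, and [0.89234]): 1 − (1 − 0.82547)(1 − 0.72979)(1 − 0.89234) = 0.995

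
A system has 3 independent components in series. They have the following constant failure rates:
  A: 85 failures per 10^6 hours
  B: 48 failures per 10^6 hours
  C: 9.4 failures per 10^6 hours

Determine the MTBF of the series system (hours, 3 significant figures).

Series of exponential components: λ_sys = Σ λ_i
λ_sys = 0.000085 + 0.000048 + 0.0000094 = 1.4240e-04 /h
MTBF = 1 / λ_sys = 7020 h

7020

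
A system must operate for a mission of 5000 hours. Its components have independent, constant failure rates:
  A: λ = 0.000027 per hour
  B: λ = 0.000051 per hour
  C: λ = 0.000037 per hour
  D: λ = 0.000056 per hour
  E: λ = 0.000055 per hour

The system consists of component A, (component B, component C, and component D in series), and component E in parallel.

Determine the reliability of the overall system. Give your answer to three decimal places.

0.984

R(A) = exp(−0.000027 × 5000) = 0.87372
R(B) = exp(−0.000051 × 5000) = 0.77492
R(C) = exp(−0.000037 × 5000) = 0.83110
R(D) = exp(−0.000056 × 5000) = 0.75578
R(E) = exp(−0.000055 × 5000) = 0.75957
Series (B, C, and D): 0.77492 × 0.83110 × 0.75578 = 0.48675
Parallel (A, [0.48675], and E): 1 − (1 − 0.87372)(1 − 0.48675)(1 − 0.75957) = 0.984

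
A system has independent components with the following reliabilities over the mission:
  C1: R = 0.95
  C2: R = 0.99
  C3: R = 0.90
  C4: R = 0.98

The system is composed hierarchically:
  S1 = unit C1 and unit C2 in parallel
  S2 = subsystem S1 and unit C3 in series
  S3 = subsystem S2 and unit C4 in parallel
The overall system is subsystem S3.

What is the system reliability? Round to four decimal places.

Parallel (C1 and C2): 1 − (1 − 0.950000)(1 − 0.990000) = 0.999500
Series ([0.999500] and C3): 0.999500 × 0.900000 = 0.899550
Parallel ([0.899550] and C4): 1 − (1 − 0.899550)(1 − 0.980000) = 0.9980

0.9980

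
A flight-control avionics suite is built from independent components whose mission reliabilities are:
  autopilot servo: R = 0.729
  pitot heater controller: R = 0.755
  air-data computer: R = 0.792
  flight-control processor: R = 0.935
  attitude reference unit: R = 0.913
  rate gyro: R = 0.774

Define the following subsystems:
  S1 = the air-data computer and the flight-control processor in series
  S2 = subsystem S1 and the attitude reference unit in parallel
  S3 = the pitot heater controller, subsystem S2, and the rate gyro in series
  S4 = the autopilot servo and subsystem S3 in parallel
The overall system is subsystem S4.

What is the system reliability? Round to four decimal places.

Series (air-data computer and flight-control processor): 0.792000 × 0.935000 = 0.740520
Parallel ([0.740520] and attitude reference unit): 1 − (1 − 0.740520)(1 − 0.913000) = 0.977425
Series (pitot heater controller, [0.977425], and rate gyro): 0.755000 × 0.977425 × 0.774000 = 0.571178
Parallel (autopilot servo and [0.571178]): 1 − (1 − 0.729000)(1 − 0.571178) = 0.8838

0.8838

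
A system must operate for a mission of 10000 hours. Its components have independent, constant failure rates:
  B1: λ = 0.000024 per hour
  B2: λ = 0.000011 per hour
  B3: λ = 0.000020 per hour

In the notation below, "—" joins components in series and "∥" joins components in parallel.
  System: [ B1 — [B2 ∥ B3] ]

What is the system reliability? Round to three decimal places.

0.772

R(B1) = exp(−0.000024 × 10000) = 0.78663
R(B2) = exp(−0.000011 × 10000) = 0.89583
R(B3) = exp(−0.000020 × 10000) = 0.81873
Parallel (B2 and B3): 1 − (1 − 0.89583)(1 − 0.81873) = 0.98112
Series (B1 and [0.98112]): 0.78663 × 0.98112 = 0.772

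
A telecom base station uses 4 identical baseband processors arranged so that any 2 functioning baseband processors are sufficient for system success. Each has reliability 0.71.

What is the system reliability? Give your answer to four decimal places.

R = Σ_{i=2}^{4} C(4,i) p^i (1−p)^{4−i} with p = 0.71
C(4,2)·0.71^2·0.29^2 = 0.254369
C(4,3)·0.71^3·0.29^1 = 0.415177
C(4,4)·0.71^4·0.29^0 = 0.254117
Sum = 0.9237

0.9237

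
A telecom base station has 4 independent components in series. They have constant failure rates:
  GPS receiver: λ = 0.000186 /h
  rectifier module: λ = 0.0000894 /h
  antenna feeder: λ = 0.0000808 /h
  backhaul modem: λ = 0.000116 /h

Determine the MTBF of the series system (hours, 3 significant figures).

Series of exponential components: λ_sys = Σ λ_i
λ_sys = 0.000186 + 0.0000894 + 0.0000808 + 0.000116 = 4.7220e-04 /h
MTBF = 1 / λ_sys = 2120 h

2120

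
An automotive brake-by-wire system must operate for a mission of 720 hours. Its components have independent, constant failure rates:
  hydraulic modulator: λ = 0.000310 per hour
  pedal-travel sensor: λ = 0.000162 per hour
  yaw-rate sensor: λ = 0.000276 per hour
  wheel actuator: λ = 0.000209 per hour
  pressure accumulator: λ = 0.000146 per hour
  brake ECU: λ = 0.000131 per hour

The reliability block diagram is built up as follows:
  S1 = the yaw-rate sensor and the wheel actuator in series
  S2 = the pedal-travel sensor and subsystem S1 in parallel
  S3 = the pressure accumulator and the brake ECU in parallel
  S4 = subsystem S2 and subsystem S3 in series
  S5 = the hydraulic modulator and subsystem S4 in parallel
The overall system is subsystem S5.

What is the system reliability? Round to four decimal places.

0.9918

R(hydraulic modulator) = exp(−0.000310 × 720) = 0.799955
R(pedal-travel sensor) = exp(−0.000162 × 720) = 0.889906
R(yaw-rate sensor) = exp(−0.000276 × 720) = 0.819779
R(wheel actuator) = exp(−0.000209 × 720) = 0.860295
R(pressure accumulator) = exp(−0.000146 × 720) = 0.900216
R(brake ECU) = exp(−0.000131 × 720) = 0.909992
Series (yaw-rate sensor and wheel actuator): 0.819779 × 0.860295 = 0.705252
Parallel (pedal-travel sensor and [0.705252]): 1 − (1 − 0.889906)(1 − 0.705252) = 0.967550
Parallel (pressure accumulator and brake ECU): 1 − (1 − 0.900216)(1 − 0.909992) = 0.991019
Series ([0.967550] and [0.991019]): 0.967550 × 0.991019 = 0.958860
Parallel (hydraulic modulator and [0.958860]): 1 − (1 − 0.799955)(1 − 0.958860) = 0.9918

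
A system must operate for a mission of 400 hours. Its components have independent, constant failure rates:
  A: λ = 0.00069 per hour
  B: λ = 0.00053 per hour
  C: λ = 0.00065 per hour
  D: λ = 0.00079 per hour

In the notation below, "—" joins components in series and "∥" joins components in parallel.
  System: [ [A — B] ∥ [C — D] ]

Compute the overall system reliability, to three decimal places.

0.831

R(A) = exp(−0.00069 × 400) = 0.75881
R(B) = exp(−0.00053 × 400) = 0.80896
R(C) = exp(−0.00065 × 400) = 0.77105
R(D) = exp(−0.00079 × 400) = 0.72906
Series (A and B): 0.75881 × 0.80896 = 0.61385
Series (C and D): 0.77105 × 0.72906 = 0.56214
Parallel ([0.61385] and [0.56214]): 1 − (1 − 0.61385)(1 − 0.56214) = 0.831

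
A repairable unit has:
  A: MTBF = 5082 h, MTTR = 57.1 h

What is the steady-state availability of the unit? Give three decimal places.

0.989

A(A) = MTBF/(MTBF+MTTR) = 5082/(5082+57.1) = 0.989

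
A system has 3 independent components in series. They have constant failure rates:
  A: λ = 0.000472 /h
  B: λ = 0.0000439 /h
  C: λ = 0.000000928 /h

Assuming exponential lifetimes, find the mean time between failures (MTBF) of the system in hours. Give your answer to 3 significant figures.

1930

Series of exponential components: λ_sys = Σ λ_i
λ_sys = 0.000472 + 0.0000439 + 0.000000928 = 5.1683e-04 /h
MTBF = 1 / λ_sys = 1930 h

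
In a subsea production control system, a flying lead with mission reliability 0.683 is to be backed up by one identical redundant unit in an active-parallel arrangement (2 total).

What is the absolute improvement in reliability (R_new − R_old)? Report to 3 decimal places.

0.217

R_before = 0.683
R_after = 1 − (1 − 0.683)^2 = 0.900
ΔR = 0.900 − 0.683 = 0.217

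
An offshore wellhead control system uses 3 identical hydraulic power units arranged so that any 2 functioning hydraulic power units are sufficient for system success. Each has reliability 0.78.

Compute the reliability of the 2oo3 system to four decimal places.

R = Σ_{i=2}^{3} C(3,i) p^i (1−p)^{3−i} with p = 0.78
C(3,2)·0.78^2·0.22^1 = 0.401544
C(3,3)·0.78^3·0.22^0 = 0.474552
Sum = 0.8761

0.8761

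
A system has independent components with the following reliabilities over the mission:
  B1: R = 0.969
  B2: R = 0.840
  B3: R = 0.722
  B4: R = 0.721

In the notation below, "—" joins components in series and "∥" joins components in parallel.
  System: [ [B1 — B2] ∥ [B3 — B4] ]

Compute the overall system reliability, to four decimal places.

Series (B1 and B2): 0.969000 × 0.840000 = 0.813960
Series (B3 and B4): 0.722000 × 0.721000 = 0.520562
Parallel ([0.813960] and [0.520562]): 1 − (1 − 0.813960)(1 − 0.520562) = 0.9108

0.9108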